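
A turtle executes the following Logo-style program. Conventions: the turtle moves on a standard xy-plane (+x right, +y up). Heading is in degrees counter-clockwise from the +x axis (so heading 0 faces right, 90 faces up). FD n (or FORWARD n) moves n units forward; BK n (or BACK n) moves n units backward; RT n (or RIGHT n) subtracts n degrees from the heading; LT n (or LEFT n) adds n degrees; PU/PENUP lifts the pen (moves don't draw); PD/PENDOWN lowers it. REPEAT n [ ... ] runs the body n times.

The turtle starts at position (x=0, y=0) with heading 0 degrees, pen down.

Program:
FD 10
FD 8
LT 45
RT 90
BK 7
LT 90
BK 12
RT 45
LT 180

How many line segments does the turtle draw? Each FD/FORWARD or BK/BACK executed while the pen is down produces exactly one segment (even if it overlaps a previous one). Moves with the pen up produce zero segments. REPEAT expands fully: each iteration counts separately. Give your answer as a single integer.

Executing turtle program step by step:
Start: pos=(0,0), heading=0, pen down
FD 10: (0,0) -> (10,0) [heading=0, draw]
FD 8: (10,0) -> (18,0) [heading=0, draw]
LT 45: heading 0 -> 45
RT 90: heading 45 -> 315
BK 7: (18,0) -> (13.05,4.95) [heading=315, draw]
LT 90: heading 315 -> 45
BK 12: (13.05,4.95) -> (4.565,-3.536) [heading=45, draw]
RT 45: heading 45 -> 0
LT 180: heading 0 -> 180
Final: pos=(4.565,-3.536), heading=180, 4 segment(s) drawn
Segments drawn: 4

Answer: 4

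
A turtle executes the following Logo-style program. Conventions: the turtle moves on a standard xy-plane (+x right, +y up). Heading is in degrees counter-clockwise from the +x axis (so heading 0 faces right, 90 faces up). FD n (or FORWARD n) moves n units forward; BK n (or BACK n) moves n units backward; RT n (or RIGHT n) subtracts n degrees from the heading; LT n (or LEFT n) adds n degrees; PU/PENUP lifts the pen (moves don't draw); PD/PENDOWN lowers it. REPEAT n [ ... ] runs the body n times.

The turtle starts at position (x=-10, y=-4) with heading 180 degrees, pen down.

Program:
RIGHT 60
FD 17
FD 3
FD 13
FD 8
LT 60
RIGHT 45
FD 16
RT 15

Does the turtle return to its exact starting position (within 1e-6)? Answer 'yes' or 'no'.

Executing turtle program step by step:
Start: pos=(-10,-4), heading=180, pen down
RT 60: heading 180 -> 120
FD 17: (-10,-4) -> (-18.5,10.722) [heading=120, draw]
FD 3: (-18.5,10.722) -> (-20,13.321) [heading=120, draw]
FD 13: (-20,13.321) -> (-26.5,24.579) [heading=120, draw]
FD 8: (-26.5,24.579) -> (-30.5,31.507) [heading=120, draw]
LT 60: heading 120 -> 180
RT 45: heading 180 -> 135
FD 16: (-30.5,31.507) -> (-41.814,42.821) [heading=135, draw]
RT 15: heading 135 -> 120
Final: pos=(-41.814,42.821), heading=120, 5 segment(s) drawn

Start position: (-10, -4)
Final position: (-41.814, 42.821)
Distance = 56.606; >= 1e-6 -> NOT closed

Answer: no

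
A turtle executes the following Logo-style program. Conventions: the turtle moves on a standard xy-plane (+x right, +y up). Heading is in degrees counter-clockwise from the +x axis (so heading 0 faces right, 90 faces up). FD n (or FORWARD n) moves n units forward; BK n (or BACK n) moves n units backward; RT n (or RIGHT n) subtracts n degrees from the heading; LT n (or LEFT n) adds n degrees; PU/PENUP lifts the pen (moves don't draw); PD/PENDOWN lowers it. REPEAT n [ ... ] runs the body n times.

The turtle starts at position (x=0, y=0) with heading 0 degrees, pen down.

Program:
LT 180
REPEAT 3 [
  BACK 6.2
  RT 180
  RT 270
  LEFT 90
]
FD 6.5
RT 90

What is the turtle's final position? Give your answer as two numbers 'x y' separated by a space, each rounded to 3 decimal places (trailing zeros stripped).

Answer: 12.1 0

Derivation:
Executing turtle program step by step:
Start: pos=(0,0), heading=0, pen down
LT 180: heading 0 -> 180
REPEAT 3 [
  -- iteration 1/3 --
  BK 6.2: (0,0) -> (6.2,0) [heading=180, draw]
  RT 180: heading 180 -> 0
  RT 270: heading 0 -> 90
  LT 90: heading 90 -> 180
  -- iteration 2/3 --
  BK 6.2: (6.2,0) -> (12.4,0) [heading=180, draw]
  RT 180: heading 180 -> 0
  RT 270: heading 0 -> 90
  LT 90: heading 90 -> 180
  -- iteration 3/3 --
  BK 6.2: (12.4,0) -> (18.6,0) [heading=180, draw]
  RT 180: heading 180 -> 0
  RT 270: heading 0 -> 90
  LT 90: heading 90 -> 180
]
FD 6.5: (18.6,0) -> (12.1,0) [heading=180, draw]
RT 90: heading 180 -> 90
Final: pos=(12.1,0), heading=90, 4 segment(s) drawn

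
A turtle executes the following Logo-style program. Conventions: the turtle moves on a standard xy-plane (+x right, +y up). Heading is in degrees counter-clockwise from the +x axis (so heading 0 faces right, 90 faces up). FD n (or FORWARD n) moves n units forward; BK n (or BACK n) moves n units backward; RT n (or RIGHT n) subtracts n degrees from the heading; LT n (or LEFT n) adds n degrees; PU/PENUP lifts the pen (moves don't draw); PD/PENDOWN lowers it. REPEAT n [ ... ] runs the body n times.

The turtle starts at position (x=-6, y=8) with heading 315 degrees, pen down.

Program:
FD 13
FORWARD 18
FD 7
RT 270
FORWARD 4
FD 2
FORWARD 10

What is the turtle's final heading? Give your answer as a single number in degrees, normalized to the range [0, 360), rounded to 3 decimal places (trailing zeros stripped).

Executing turtle program step by step:
Start: pos=(-6,8), heading=315, pen down
FD 13: (-6,8) -> (3.192,-1.192) [heading=315, draw]
FD 18: (3.192,-1.192) -> (15.92,-13.92) [heading=315, draw]
FD 7: (15.92,-13.92) -> (20.87,-18.87) [heading=315, draw]
RT 270: heading 315 -> 45
FD 4: (20.87,-18.87) -> (23.698,-16.042) [heading=45, draw]
FD 2: (23.698,-16.042) -> (25.113,-14.627) [heading=45, draw]
FD 10: (25.113,-14.627) -> (32.184,-7.556) [heading=45, draw]
Final: pos=(32.184,-7.556), heading=45, 6 segment(s) drawn

Answer: 45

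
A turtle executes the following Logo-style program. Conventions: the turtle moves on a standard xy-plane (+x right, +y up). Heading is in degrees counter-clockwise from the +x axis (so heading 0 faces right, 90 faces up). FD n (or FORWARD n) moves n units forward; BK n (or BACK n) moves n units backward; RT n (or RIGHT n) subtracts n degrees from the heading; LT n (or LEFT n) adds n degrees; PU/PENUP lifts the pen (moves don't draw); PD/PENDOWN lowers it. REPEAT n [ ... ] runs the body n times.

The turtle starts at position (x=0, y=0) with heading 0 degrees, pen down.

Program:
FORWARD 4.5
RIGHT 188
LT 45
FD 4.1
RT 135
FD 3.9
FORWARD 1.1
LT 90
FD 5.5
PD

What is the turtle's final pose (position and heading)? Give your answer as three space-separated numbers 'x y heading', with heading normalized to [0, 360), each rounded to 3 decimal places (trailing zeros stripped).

Executing turtle program step by step:
Start: pos=(0,0), heading=0, pen down
FD 4.5: (0,0) -> (4.5,0) [heading=0, draw]
RT 188: heading 0 -> 172
LT 45: heading 172 -> 217
FD 4.1: (4.5,0) -> (1.226,-2.467) [heading=217, draw]
RT 135: heading 217 -> 82
FD 3.9: (1.226,-2.467) -> (1.768,1.395) [heading=82, draw]
FD 1.1: (1.768,1.395) -> (1.921,2.484) [heading=82, draw]
LT 90: heading 82 -> 172
FD 5.5: (1.921,2.484) -> (-3.525,3.249) [heading=172, draw]
PD: pen down
Final: pos=(-3.525,3.249), heading=172, 5 segment(s) drawn

Answer: -3.525 3.249 172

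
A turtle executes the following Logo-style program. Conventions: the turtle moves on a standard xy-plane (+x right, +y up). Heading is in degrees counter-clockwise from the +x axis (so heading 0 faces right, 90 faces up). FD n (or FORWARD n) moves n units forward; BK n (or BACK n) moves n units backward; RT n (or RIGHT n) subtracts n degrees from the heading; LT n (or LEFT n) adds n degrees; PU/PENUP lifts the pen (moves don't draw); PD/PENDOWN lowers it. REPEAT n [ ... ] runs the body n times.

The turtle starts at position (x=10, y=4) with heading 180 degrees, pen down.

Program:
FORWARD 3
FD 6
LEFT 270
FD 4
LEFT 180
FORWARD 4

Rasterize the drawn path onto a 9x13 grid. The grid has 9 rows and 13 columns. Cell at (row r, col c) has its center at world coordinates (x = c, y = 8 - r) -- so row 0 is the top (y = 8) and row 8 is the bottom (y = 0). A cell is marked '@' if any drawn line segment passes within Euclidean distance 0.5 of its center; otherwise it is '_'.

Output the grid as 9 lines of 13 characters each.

Segment 0: (10,4) -> (7,4)
Segment 1: (7,4) -> (1,4)
Segment 2: (1,4) -> (1,8)
Segment 3: (1,8) -> (1,4)

Answer: _@___________
_@___________
_@___________
_@___________
_@@@@@@@@@@__
_____________
_____________
_____________
_____________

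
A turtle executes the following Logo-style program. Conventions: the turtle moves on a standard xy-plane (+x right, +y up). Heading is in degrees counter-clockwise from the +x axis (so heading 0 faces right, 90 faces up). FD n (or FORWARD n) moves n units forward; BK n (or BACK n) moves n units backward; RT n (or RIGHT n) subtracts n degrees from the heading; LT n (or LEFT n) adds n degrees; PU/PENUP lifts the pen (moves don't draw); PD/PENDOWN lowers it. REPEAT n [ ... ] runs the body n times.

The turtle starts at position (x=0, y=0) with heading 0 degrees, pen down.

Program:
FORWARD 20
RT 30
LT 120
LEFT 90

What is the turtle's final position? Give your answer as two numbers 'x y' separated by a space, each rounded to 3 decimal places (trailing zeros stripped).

Executing turtle program step by step:
Start: pos=(0,0), heading=0, pen down
FD 20: (0,0) -> (20,0) [heading=0, draw]
RT 30: heading 0 -> 330
LT 120: heading 330 -> 90
LT 90: heading 90 -> 180
Final: pos=(20,0), heading=180, 1 segment(s) drawn

Answer: 20 0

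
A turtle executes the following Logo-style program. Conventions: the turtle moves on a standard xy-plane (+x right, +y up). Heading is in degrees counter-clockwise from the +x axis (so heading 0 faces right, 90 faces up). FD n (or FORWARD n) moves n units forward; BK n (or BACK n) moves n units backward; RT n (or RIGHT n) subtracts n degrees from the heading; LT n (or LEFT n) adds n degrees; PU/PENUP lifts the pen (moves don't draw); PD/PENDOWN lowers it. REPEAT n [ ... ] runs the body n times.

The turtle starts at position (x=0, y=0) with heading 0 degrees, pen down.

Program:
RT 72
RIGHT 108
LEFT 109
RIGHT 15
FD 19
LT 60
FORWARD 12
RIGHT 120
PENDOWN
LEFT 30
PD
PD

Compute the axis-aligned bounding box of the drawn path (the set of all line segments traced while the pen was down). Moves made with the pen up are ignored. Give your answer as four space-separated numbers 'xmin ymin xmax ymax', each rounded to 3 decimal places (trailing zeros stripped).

Answer: 0 -24.214 12.111 0

Derivation:
Executing turtle program step by step:
Start: pos=(0,0), heading=0, pen down
RT 72: heading 0 -> 288
RT 108: heading 288 -> 180
LT 109: heading 180 -> 289
RT 15: heading 289 -> 274
FD 19: (0,0) -> (1.325,-18.954) [heading=274, draw]
LT 60: heading 274 -> 334
FD 12: (1.325,-18.954) -> (12.111,-24.214) [heading=334, draw]
RT 120: heading 334 -> 214
PD: pen down
LT 30: heading 214 -> 244
PD: pen down
PD: pen down
Final: pos=(12.111,-24.214), heading=244, 2 segment(s) drawn

Segment endpoints: x in {0, 1.325, 12.111}, y in {-24.214, -18.954, 0}
xmin=0, ymin=-24.214, xmax=12.111, ymax=0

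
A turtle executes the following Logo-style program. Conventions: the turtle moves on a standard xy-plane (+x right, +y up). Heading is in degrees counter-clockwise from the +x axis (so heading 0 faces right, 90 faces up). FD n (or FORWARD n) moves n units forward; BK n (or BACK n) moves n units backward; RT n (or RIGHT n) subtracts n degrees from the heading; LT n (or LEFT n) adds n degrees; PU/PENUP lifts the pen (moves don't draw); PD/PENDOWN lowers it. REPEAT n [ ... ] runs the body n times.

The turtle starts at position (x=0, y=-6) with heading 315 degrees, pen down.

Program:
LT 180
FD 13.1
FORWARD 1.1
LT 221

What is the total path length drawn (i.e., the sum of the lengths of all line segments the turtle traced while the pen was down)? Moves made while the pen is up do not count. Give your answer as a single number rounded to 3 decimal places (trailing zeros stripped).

Executing turtle program step by step:
Start: pos=(0,-6), heading=315, pen down
LT 180: heading 315 -> 135
FD 13.1: (0,-6) -> (-9.263,3.263) [heading=135, draw]
FD 1.1: (-9.263,3.263) -> (-10.041,4.041) [heading=135, draw]
LT 221: heading 135 -> 356
Final: pos=(-10.041,4.041), heading=356, 2 segment(s) drawn

Segment lengths:
  seg 1: (0,-6) -> (-9.263,3.263), length = 13.1
  seg 2: (-9.263,3.263) -> (-10.041,4.041), length = 1.1
Total = 14.2

Answer: 14.2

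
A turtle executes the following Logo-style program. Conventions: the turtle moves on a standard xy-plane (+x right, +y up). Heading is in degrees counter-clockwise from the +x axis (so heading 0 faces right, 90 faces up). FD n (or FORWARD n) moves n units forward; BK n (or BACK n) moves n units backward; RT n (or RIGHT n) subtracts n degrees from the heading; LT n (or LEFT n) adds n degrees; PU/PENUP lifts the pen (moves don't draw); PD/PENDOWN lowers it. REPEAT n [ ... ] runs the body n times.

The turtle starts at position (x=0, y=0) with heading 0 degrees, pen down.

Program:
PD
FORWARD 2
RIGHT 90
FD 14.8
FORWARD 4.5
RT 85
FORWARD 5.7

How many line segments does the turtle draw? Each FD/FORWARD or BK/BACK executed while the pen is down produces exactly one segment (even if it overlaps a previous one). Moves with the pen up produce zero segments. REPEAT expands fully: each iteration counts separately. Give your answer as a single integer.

Executing turtle program step by step:
Start: pos=(0,0), heading=0, pen down
PD: pen down
FD 2: (0,0) -> (2,0) [heading=0, draw]
RT 90: heading 0 -> 270
FD 14.8: (2,0) -> (2,-14.8) [heading=270, draw]
FD 4.5: (2,-14.8) -> (2,-19.3) [heading=270, draw]
RT 85: heading 270 -> 185
FD 5.7: (2,-19.3) -> (-3.678,-19.797) [heading=185, draw]
Final: pos=(-3.678,-19.797), heading=185, 4 segment(s) drawn
Segments drawn: 4

Answer: 4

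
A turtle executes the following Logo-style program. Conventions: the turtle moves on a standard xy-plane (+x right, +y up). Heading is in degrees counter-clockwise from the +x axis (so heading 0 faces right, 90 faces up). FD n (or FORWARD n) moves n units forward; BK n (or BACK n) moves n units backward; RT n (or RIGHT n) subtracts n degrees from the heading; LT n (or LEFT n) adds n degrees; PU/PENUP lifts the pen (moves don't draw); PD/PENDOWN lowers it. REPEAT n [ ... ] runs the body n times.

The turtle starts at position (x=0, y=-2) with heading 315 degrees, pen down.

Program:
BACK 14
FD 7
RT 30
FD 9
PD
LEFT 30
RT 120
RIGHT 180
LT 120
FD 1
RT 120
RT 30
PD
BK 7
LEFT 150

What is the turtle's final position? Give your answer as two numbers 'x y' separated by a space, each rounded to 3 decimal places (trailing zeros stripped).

Executing turtle program step by step:
Start: pos=(0,-2), heading=315, pen down
BK 14: (0,-2) -> (-9.899,7.899) [heading=315, draw]
FD 7: (-9.899,7.899) -> (-4.95,2.95) [heading=315, draw]
RT 30: heading 315 -> 285
FD 9: (-4.95,2.95) -> (-2.62,-5.744) [heading=285, draw]
PD: pen down
LT 30: heading 285 -> 315
RT 120: heading 315 -> 195
RT 180: heading 195 -> 15
LT 120: heading 15 -> 135
FD 1: (-2.62,-5.744) -> (-3.327,-5.036) [heading=135, draw]
RT 120: heading 135 -> 15
RT 30: heading 15 -> 345
PD: pen down
BK 7: (-3.327,-5.036) -> (-10.089,-3.225) [heading=345, draw]
LT 150: heading 345 -> 135
Final: pos=(-10.089,-3.225), heading=135, 5 segment(s) drawn

Answer: -10.089 -3.225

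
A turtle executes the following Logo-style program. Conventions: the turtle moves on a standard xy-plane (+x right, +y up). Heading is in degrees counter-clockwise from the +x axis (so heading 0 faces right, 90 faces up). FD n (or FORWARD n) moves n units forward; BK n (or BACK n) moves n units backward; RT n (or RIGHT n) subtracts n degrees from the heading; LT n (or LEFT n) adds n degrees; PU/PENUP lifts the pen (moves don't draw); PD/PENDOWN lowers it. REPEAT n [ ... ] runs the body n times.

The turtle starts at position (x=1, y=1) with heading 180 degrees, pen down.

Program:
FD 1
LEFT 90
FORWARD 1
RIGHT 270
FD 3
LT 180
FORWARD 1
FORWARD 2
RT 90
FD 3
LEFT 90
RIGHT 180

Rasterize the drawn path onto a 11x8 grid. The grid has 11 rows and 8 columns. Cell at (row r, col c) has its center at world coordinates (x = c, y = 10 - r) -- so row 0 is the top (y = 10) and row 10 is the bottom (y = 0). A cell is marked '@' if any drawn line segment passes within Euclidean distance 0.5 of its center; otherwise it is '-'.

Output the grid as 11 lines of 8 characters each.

Segment 0: (1,1) -> (0,1)
Segment 1: (0,1) -> (-0,0)
Segment 2: (-0,0) -> (3,0)
Segment 3: (3,0) -> (2,0)
Segment 4: (2,0) -> (0,0)
Segment 5: (0,0) -> (0,3)

Answer: --------
--------
--------
--------
--------
--------
--------
@-------
@-------
@@------
@@@@----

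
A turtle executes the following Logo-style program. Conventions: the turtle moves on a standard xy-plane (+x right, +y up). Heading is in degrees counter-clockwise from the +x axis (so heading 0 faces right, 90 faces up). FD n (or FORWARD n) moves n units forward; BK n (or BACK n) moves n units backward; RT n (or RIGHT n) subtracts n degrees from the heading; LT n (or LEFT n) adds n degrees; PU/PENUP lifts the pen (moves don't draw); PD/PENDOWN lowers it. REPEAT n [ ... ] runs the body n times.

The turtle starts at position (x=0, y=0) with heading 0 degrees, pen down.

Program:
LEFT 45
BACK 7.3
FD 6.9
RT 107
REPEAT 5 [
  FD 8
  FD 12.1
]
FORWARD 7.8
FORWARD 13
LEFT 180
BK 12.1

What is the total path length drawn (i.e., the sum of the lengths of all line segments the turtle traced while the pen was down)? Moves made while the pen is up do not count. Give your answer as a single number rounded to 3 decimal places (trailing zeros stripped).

Answer: 147.6

Derivation:
Executing turtle program step by step:
Start: pos=(0,0), heading=0, pen down
LT 45: heading 0 -> 45
BK 7.3: (0,0) -> (-5.162,-5.162) [heading=45, draw]
FD 6.9: (-5.162,-5.162) -> (-0.283,-0.283) [heading=45, draw]
RT 107: heading 45 -> 298
REPEAT 5 [
  -- iteration 1/5 --
  FD 8: (-0.283,-0.283) -> (3.473,-7.346) [heading=298, draw]
  FD 12.1: (3.473,-7.346) -> (9.154,-18.03) [heading=298, draw]
  -- iteration 2/5 --
  FD 8: (9.154,-18.03) -> (12.909,-25.094) [heading=298, draw]
  FD 12.1: (12.909,-25.094) -> (18.59,-35.777) [heading=298, draw]
  -- iteration 3/5 --
  FD 8: (18.59,-35.777) -> (22.346,-42.841) [heading=298, draw]
  FD 12.1: (22.346,-42.841) -> (28.026,-53.525) [heading=298, draw]
  -- iteration 4/5 --
  FD 8: (28.026,-53.525) -> (31.782,-60.588) [heading=298, draw]
  FD 12.1: (31.782,-60.588) -> (37.463,-71.272) [heading=298, draw]
  -- iteration 5/5 --
  FD 8: (37.463,-71.272) -> (41.218,-78.335) [heading=298, draw]
  FD 12.1: (41.218,-78.335) -> (46.899,-89.019) [heading=298, draw]
]
FD 7.8: (46.899,-89.019) -> (50.561,-95.906) [heading=298, draw]
FD 13: (50.561,-95.906) -> (56.664,-107.384) [heading=298, draw]
LT 180: heading 298 -> 118
BK 12.1: (56.664,-107.384) -> (62.345,-118.068) [heading=118, draw]
Final: pos=(62.345,-118.068), heading=118, 15 segment(s) drawn

Segment lengths:
  seg 1: (0,0) -> (-5.162,-5.162), length = 7.3
  seg 2: (-5.162,-5.162) -> (-0.283,-0.283), length = 6.9
  seg 3: (-0.283,-0.283) -> (3.473,-7.346), length = 8
  seg 4: (3.473,-7.346) -> (9.154,-18.03), length = 12.1
  seg 5: (9.154,-18.03) -> (12.909,-25.094), length = 8
  seg 6: (12.909,-25.094) -> (18.59,-35.777), length = 12.1
  seg 7: (18.59,-35.777) -> (22.346,-42.841), length = 8
  seg 8: (22.346,-42.841) -> (28.026,-53.525), length = 12.1
  seg 9: (28.026,-53.525) -> (31.782,-60.588), length = 8
  seg 10: (31.782,-60.588) -> (37.463,-71.272), length = 12.1
  seg 11: (37.463,-71.272) -> (41.218,-78.335), length = 8
  seg 12: (41.218,-78.335) -> (46.899,-89.019), length = 12.1
  seg 13: (46.899,-89.019) -> (50.561,-95.906), length = 7.8
  seg 14: (50.561,-95.906) -> (56.664,-107.384), length = 13
  seg 15: (56.664,-107.384) -> (62.345,-118.068), length = 12.1
Total = 147.6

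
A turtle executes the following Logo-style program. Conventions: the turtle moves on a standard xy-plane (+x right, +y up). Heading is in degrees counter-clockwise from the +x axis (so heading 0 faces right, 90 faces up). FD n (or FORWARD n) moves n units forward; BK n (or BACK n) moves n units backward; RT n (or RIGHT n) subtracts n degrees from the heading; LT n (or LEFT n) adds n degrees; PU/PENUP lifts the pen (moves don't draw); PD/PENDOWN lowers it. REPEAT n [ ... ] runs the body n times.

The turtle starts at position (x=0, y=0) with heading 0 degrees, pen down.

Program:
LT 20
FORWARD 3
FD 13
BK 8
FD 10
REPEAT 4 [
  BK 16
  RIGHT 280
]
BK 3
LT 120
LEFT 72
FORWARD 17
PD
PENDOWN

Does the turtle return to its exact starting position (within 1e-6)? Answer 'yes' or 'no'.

Answer: no

Derivation:
Executing turtle program step by step:
Start: pos=(0,0), heading=0, pen down
LT 20: heading 0 -> 20
FD 3: (0,0) -> (2.819,1.026) [heading=20, draw]
FD 13: (2.819,1.026) -> (15.035,5.472) [heading=20, draw]
BK 8: (15.035,5.472) -> (7.518,2.736) [heading=20, draw]
FD 10: (7.518,2.736) -> (16.914,6.156) [heading=20, draw]
REPEAT 4 [
  -- iteration 1/4 --
  BK 16: (16.914,6.156) -> (1.879,0.684) [heading=20, draw]
  RT 280: heading 20 -> 100
  -- iteration 2/4 --
  BK 16: (1.879,0.684) -> (4.658,-15.073) [heading=100, draw]
  RT 280: heading 100 -> 180
  -- iteration 3/4 --
  BK 16: (4.658,-15.073) -> (20.658,-15.073) [heading=180, draw]
  RT 280: heading 180 -> 260
  -- iteration 4/4 --
  BK 16: (20.658,-15.073) -> (23.436,0.684) [heading=260, draw]
  RT 280: heading 260 -> 340
]
BK 3: (23.436,0.684) -> (20.617,1.71) [heading=340, draw]
LT 120: heading 340 -> 100
LT 72: heading 100 -> 172
FD 17: (20.617,1.71) -> (3.782,4.076) [heading=172, draw]
PD: pen down
PD: pen down
Final: pos=(3.782,4.076), heading=172, 10 segment(s) drawn

Start position: (0, 0)
Final position: (3.782, 4.076)
Distance = 5.561; >= 1e-6 -> NOT closed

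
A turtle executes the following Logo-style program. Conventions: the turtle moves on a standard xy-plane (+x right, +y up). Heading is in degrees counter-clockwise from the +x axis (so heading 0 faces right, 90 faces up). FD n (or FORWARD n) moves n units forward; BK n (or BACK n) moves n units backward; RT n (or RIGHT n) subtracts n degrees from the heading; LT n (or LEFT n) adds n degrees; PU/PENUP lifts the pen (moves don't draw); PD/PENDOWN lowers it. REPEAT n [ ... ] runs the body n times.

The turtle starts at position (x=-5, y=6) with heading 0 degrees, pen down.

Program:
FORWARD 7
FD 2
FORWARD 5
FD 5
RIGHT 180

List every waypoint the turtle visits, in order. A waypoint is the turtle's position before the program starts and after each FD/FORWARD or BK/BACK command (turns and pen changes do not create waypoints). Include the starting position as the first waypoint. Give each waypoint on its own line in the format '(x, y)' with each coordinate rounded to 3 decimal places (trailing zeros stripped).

Answer: (-5, 6)
(2, 6)
(4, 6)
(9, 6)
(14, 6)

Derivation:
Executing turtle program step by step:
Start: pos=(-5,6), heading=0, pen down
FD 7: (-5,6) -> (2,6) [heading=0, draw]
FD 2: (2,6) -> (4,6) [heading=0, draw]
FD 5: (4,6) -> (9,6) [heading=0, draw]
FD 5: (9,6) -> (14,6) [heading=0, draw]
RT 180: heading 0 -> 180
Final: pos=(14,6), heading=180, 4 segment(s) drawn
Waypoints (5 total):
(-5, 6)
(2, 6)
(4, 6)
(9, 6)
(14, 6)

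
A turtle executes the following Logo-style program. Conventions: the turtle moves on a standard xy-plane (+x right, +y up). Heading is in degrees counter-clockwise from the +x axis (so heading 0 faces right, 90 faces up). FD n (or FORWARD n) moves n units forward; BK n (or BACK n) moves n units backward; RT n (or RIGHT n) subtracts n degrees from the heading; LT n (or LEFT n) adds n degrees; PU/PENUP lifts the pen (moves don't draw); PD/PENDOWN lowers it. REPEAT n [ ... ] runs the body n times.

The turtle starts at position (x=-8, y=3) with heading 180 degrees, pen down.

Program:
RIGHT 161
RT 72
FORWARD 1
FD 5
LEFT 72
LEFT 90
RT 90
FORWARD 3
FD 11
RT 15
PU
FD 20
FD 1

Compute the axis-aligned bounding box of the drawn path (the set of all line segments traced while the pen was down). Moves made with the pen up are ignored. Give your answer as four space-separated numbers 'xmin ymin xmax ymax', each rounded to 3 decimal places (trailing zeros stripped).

Executing turtle program step by step:
Start: pos=(-8,3), heading=180, pen down
RT 161: heading 180 -> 19
RT 72: heading 19 -> 307
FD 1: (-8,3) -> (-7.398,2.201) [heading=307, draw]
FD 5: (-7.398,2.201) -> (-4.389,-1.792) [heading=307, draw]
LT 72: heading 307 -> 19
LT 90: heading 19 -> 109
RT 90: heading 109 -> 19
FD 3: (-4.389,-1.792) -> (-1.553,-0.815) [heading=19, draw]
FD 11: (-1.553,-0.815) -> (8.848,2.766) [heading=19, draw]
RT 15: heading 19 -> 4
PU: pen up
FD 20: (8.848,2.766) -> (28.799,4.161) [heading=4, move]
FD 1: (28.799,4.161) -> (29.797,4.231) [heading=4, move]
Final: pos=(29.797,4.231), heading=4, 4 segment(s) drawn

Segment endpoints: x in {-8, -7.398, -4.389, -1.553, 8.848}, y in {-1.792, -0.815, 2.201, 2.766, 3}
xmin=-8, ymin=-1.792, xmax=8.848, ymax=3

Answer: -8 -1.792 8.848 3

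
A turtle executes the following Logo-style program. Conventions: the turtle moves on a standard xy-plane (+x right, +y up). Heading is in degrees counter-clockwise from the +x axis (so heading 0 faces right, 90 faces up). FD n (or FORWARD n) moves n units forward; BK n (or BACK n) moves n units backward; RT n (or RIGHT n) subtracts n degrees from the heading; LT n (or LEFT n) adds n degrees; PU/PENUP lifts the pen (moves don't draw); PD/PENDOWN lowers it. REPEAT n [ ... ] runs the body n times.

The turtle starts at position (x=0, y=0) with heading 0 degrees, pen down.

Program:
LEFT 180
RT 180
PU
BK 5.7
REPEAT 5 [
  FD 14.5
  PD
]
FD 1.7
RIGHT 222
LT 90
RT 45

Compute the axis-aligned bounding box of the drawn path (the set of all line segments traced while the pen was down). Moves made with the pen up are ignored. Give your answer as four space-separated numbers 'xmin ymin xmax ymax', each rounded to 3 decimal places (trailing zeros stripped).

Answer: 8.8 0 68.5 0

Derivation:
Executing turtle program step by step:
Start: pos=(0,0), heading=0, pen down
LT 180: heading 0 -> 180
RT 180: heading 180 -> 0
PU: pen up
BK 5.7: (0,0) -> (-5.7,0) [heading=0, move]
REPEAT 5 [
  -- iteration 1/5 --
  FD 14.5: (-5.7,0) -> (8.8,0) [heading=0, move]
  PD: pen down
  -- iteration 2/5 --
  FD 14.5: (8.8,0) -> (23.3,0) [heading=0, draw]
  PD: pen down
  -- iteration 3/5 --
  FD 14.5: (23.3,0) -> (37.8,0) [heading=0, draw]
  PD: pen down
  -- iteration 4/5 --
  FD 14.5: (37.8,0) -> (52.3,0) [heading=0, draw]
  PD: pen down
  -- iteration 5/5 --
  FD 14.5: (52.3,0) -> (66.8,0) [heading=0, draw]
  PD: pen down
]
FD 1.7: (66.8,0) -> (68.5,0) [heading=0, draw]
RT 222: heading 0 -> 138
LT 90: heading 138 -> 228
RT 45: heading 228 -> 183
Final: pos=(68.5,0), heading=183, 5 segment(s) drawn

Segment endpoints: x in {8.8, 23.3, 37.8, 52.3, 66.8, 68.5}, y in {0}
xmin=8.8, ymin=0, xmax=68.5, ymax=0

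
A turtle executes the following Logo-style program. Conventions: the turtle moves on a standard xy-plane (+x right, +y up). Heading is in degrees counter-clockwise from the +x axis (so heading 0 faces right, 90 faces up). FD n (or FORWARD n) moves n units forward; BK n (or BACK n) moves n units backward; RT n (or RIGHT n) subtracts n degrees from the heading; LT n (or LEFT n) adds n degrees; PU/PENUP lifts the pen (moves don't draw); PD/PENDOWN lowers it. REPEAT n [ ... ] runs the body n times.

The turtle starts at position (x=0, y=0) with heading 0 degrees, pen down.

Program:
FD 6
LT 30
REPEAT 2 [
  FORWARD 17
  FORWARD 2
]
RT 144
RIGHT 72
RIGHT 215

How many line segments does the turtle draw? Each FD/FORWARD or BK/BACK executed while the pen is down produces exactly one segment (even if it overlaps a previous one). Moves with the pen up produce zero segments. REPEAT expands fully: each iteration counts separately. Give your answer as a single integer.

Answer: 5

Derivation:
Executing turtle program step by step:
Start: pos=(0,0), heading=0, pen down
FD 6: (0,0) -> (6,0) [heading=0, draw]
LT 30: heading 0 -> 30
REPEAT 2 [
  -- iteration 1/2 --
  FD 17: (6,0) -> (20.722,8.5) [heading=30, draw]
  FD 2: (20.722,8.5) -> (22.454,9.5) [heading=30, draw]
  -- iteration 2/2 --
  FD 17: (22.454,9.5) -> (37.177,18) [heading=30, draw]
  FD 2: (37.177,18) -> (38.909,19) [heading=30, draw]
]
RT 144: heading 30 -> 246
RT 72: heading 246 -> 174
RT 215: heading 174 -> 319
Final: pos=(38.909,19), heading=319, 5 segment(s) drawn
Segments drawn: 5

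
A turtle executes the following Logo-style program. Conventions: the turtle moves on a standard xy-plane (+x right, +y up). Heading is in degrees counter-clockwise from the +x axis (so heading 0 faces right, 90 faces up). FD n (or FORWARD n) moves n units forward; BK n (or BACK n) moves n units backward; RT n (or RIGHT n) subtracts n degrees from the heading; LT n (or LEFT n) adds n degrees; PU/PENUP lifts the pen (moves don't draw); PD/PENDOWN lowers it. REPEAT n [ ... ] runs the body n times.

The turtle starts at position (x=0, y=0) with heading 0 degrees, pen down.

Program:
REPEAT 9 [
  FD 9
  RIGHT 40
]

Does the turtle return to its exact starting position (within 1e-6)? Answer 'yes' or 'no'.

Answer: yes

Derivation:
Executing turtle program step by step:
Start: pos=(0,0), heading=0, pen down
REPEAT 9 [
  -- iteration 1/9 --
  FD 9: (0,0) -> (9,0) [heading=0, draw]
  RT 40: heading 0 -> 320
  -- iteration 2/9 --
  FD 9: (9,0) -> (15.894,-5.785) [heading=320, draw]
  RT 40: heading 320 -> 280
  -- iteration 3/9 --
  FD 9: (15.894,-5.785) -> (17.457,-14.648) [heading=280, draw]
  RT 40: heading 280 -> 240
  -- iteration 4/9 --
  FD 9: (17.457,-14.648) -> (12.957,-22.443) [heading=240, draw]
  RT 40: heading 240 -> 200
  -- iteration 5/9 --
  FD 9: (12.957,-22.443) -> (4.5,-25.521) [heading=200, draw]
  RT 40: heading 200 -> 160
  -- iteration 6/9 --
  FD 9: (4.5,-25.521) -> (-3.957,-22.443) [heading=160, draw]
  RT 40: heading 160 -> 120
  -- iteration 7/9 --
  FD 9: (-3.957,-22.443) -> (-8.457,-14.648) [heading=120, draw]
  RT 40: heading 120 -> 80
  -- iteration 8/9 --
  FD 9: (-8.457,-14.648) -> (-6.894,-5.785) [heading=80, draw]
  RT 40: heading 80 -> 40
  -- iteration 9/9 --
  FD 9: (-6.894,-5.785) -> (0,0) [heading=40, draw]
  RT 40: heading 40 -> 0
]
Final: pos=(0,0), heading=0, 9 segment(s) drawn

Start position: (0, 0)
Final position: (0, 0)
Distance = 0; < 1e-6 -> CLOSED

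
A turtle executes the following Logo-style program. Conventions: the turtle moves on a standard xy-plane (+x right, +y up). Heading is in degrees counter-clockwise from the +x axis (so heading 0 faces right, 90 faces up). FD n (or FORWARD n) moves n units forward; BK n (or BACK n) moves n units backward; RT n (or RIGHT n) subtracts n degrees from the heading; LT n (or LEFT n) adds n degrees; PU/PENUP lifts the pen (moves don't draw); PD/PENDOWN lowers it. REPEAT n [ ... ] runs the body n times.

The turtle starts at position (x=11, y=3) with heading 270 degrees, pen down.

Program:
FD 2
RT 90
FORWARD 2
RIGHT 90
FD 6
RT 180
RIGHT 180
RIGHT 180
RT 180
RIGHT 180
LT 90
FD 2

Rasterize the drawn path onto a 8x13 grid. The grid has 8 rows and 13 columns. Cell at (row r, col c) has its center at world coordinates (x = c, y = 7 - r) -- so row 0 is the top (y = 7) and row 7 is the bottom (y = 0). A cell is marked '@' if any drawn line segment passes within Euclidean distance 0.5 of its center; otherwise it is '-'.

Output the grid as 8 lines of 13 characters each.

Answer: ---------@@@-
---------@---
---------@---
---------@---
---------@-@-
---------@-@-
---------@@@-
-------------

Derivation:
Segment 0: (11,3) -> (11,1)
Segment 1: (11,1) -> (9,1)
Segment 2: (9,1) -> (9,7)
Segment 3: (9,7) -> (11,7)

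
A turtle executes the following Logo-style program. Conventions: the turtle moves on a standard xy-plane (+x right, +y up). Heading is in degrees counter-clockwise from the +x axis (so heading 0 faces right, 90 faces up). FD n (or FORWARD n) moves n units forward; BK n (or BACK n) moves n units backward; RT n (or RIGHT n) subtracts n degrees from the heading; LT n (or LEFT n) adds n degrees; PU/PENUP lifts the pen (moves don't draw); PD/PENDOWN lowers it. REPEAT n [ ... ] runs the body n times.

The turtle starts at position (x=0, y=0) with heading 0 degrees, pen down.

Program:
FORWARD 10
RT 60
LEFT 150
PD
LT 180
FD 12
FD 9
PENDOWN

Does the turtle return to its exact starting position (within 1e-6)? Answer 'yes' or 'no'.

Answer: no

Derivation:
Executing turtle program step by step:
Start: pos=(0,0), heading=0, pen down
FD 10: (0,0) -> (10,0) [heading=0, draw]
RT 60: heading 0 -> 300
LT 150: heading 300 -> 90
PD: pen down
LT 180: heading 90 -> 270
FD 12: (10,0) -> (10,-12) [heading=270, draw]
FD 9: (10,-12) -> (10,-21) [heading=270, draw]
PD: pen down
Final: pos=(10,-21), heading=270, 3 segment(s) drawn

Start position: (0, 0)
Final position: (10, -21)
Distance = 23.259; >= 1e-6 -> NOT closed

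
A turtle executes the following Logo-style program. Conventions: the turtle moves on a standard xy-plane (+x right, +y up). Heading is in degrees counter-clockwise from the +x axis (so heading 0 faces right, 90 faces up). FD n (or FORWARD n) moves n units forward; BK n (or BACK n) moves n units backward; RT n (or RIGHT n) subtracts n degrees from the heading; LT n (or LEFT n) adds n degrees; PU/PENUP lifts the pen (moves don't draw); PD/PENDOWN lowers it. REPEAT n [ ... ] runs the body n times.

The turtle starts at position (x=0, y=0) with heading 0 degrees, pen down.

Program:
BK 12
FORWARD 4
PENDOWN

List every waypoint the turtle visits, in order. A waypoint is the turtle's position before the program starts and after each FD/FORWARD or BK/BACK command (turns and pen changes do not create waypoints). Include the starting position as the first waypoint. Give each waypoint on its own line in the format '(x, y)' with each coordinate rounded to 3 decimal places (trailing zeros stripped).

Answer: (0, 0)
(-12, 0)
(-8, 0)

Derivation:
Executing turtle program step by step:
Start: pos=(0,0), heading=0, pen down
BK 12: (0,0) -> (-12,0) [heading=0, draw]
FD 4: (-12,0) -> (-8,0) [heading=0, draw]
PD: pen down
Final: pos=(-8,0), heading=0, 2 segment(s) drawn
Waypoints (3 total):
(0, 0)
(-12, 0)
(-8, 0)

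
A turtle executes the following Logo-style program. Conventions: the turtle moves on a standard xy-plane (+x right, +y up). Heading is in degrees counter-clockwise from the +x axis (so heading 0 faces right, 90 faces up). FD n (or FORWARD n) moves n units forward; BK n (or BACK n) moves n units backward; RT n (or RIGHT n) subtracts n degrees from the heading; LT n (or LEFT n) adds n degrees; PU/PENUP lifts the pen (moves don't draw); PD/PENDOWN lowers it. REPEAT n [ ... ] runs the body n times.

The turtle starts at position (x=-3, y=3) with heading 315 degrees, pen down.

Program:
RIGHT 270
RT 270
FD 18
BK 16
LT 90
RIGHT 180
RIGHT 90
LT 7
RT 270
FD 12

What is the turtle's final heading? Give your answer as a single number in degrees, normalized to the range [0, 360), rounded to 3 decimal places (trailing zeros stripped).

Answer: 52

Derivation:
Executing turtle program step by step:
Start: pos=(-3,3), heading=315, pen down
RT 270: heading 315 -> 45
RT 270: heading 45 -> 135
FD 18: (-3,3) -> (-15.728,15.728) [heading=135, draw]
BK 16: (-15.728,15.728) -> (-4.414,4.414) [heading=135, draw]
LT 90: heading 135 -> 225
RT 180: heading 225 -> 45
RT 90: heading 45 -> 315
LT 7: heading 315 -> 322
RT 270: heading 322 -> 52
FD 12: (-4.414,4.414) -> (2.974,13.87) [heading=52, draw]
Final: pos=(2.974,13.87), heading=52, 3 segment(s) drawn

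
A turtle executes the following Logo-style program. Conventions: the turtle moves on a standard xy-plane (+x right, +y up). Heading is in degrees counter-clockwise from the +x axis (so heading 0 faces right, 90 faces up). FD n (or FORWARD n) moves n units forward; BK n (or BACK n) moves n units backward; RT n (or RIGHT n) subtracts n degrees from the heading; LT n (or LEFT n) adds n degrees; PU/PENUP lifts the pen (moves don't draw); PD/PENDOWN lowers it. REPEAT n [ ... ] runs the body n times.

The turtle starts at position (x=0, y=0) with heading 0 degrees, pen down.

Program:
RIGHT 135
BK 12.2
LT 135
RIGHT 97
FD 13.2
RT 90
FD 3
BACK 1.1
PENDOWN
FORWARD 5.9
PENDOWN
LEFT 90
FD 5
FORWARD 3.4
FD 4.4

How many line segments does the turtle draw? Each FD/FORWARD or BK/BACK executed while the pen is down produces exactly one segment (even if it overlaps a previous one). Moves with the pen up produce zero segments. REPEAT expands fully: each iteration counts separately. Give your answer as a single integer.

Executing turtle program step by step:
Start: pos=(0,0), heading=0, pen down
RT 135: heading 0 -> 225
BK 12.2: (0,0) -> (8.627,8.627) [heading=225, draw]
LT 135: heading 225 -> 0
RT 97: heading 0 -> 263
FD 13.2: (8.627,8.627) -> (7.018,-4.475) [heading=263, draw]
RT 90: heading 263 -> 173
FD 3: (7.018,-4.475) -> (4.04,-4.109) [heading=173, draw]
BK 1.1: (4.04,-4.109) -> (5.132,-4.243) [heading=173, draw]
PD: pen down
FD 5.9: (5.132,-4.243) -> (-0.724,-3.524) [heading=173, draw]
PD: pen down
LT 90: heading 173 -> 263
FD 5: (-0.724,-3.524) -> (-1.333,-8.487) [heading=263, draw]
FD 3.4: (-1.333,-8.487) -> (-1.748,-11.862) [heading=263, draw]
FD 4.4: (-1.748,-11.862) -> (-2.284,-16.229) [heading=263, draw]
Final: pos=(-2.284,-16.229), heading=263, 8 segment(s) drawn
Segments drawn: 8

Answer: 8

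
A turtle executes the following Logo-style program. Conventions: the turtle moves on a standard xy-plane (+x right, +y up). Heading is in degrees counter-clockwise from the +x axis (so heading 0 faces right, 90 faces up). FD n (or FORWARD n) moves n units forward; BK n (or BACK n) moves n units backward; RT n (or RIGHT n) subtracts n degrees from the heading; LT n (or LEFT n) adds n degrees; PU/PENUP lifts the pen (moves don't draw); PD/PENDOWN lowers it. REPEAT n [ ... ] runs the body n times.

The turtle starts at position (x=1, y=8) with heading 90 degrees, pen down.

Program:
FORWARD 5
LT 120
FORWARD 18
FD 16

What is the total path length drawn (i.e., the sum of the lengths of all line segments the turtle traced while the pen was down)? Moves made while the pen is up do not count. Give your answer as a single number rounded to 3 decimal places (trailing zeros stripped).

Answer: 39

Derivation:
Executing turtle program step by step:
Start: pos=(1,8), heading=90, pen down
FD 5: (1,8) -> (1,13) [heading=90, draw]
LT 120: heading 90 -> 210
FD 18: (1,13) -> (-14.588,4) [heading=210, draw]
FD 16: (-14.588,4) -> (-28.445,-4) [heading=210, draw]
Final: pos=(-28.445,-4), heading=210, 3 segment(s) drawn

Segment lengths:
  seg 1: (1,8) -> (1,13), length = 5
  seg 2: (1,13) -> (-14.588,4), length = 18
  seg 3: (-14.588,4) -> (-28.445,-4), length = 16
Total = 39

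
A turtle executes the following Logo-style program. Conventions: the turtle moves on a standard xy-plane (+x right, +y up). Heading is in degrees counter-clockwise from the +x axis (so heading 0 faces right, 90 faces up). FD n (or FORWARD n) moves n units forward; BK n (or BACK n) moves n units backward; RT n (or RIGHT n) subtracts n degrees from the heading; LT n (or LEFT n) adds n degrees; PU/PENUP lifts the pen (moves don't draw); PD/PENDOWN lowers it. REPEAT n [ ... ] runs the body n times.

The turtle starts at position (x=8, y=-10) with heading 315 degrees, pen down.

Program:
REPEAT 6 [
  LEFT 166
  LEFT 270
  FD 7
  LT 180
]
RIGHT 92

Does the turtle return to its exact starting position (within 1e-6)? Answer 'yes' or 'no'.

Executing turtle program step by step:
Start: pos=(8,-10), heading=315, pen down
REPEAT 6 [
  -- iteration 1/6 --
  LT 166: heading 315 -> 121
  LT 270: heading 121 -> 31
  FD 7: (8,-10) -> (14,-6.395) [heading=31, draw]
  LT 180: heading 31 -> 211
  -- iteration 2/6 --
  LT 166: heading 211 -> 17
  LT 270: heading 17 -> 287
  FD 7: (14,-6.395) -> (16.047,-13.089) [heading=287, draw]
  LT 180: heading 287 -> 107
  -- iteration 3/6 --
  LT 166: heading 107 -> 273
  LT 270: heading 273 -> 183
  FD 7: (16.047,-13.089) -> (9.056,-13.455) [heading=183, draw]
  LT 180: heading 183 -> 3
  -- iteration 4/6 --
  LT 166: heading 3 -> 169
  LT 270: heading 169 -> 79
  FD 7: (9.056,-13.455) -> (10.392,-6.584) [heading=79, draw]
  LT 180: heading 79 -> 259
  -- iteration 5/6 --
  LT 166: heading 259 -> 65
  LT 270: heading 65 -> 335
  FD 7: (10.392,-6.584) -> (16.736,-9.542) [heading=335, draw]
  LT 180: heading 335 -> 155
  -- iteration 6/6 --
  LT 166: heading 155 -> 321
  LT 270: heading 321 -> 231
  FD 7: (16.736,-9.542) -> (12.331,-14.982) [heading=231, draw]
  LT 180: heading 231 -> 51
]
RT 92: heading 51 -> 319
Final: pos=(12.331,-14.982), heading=319, 6 segment(s) drawn

Start position: (8, -10)
Final position: (12.331, -14.982)
Distance = 6.601; >= 1e-6 -> NOT closed

Answer: no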